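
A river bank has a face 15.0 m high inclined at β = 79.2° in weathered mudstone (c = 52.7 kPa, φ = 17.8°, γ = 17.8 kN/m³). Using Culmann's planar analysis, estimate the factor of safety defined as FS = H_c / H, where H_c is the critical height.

FS = 1.42

H_c = (4c/γ) · sinβ cosφ / [1 − cos(β − φ)]
    = (4·52.7/17.8) · sin79.2°·cos17.8° / [1 − cos61.4°]
    = 11.843 · 0.9353 / 0.5213 = 21.25 m
FS = H_c / H = 21.25 / 15.0 = 1.416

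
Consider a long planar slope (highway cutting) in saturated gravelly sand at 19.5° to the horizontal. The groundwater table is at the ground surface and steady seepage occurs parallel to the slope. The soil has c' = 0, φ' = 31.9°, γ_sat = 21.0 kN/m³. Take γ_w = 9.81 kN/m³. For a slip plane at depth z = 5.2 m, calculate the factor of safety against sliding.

FS = 0.94

With seepage parallel to the slope and the water table at the surface, the effective normal stress on the slip plane uses the buoyant unit weight γ' = γ_sat − γ_w while the driving shear stress uses γ_sat:
FS = [c' + γ' z cos²β tanφ'] / [γ_sat z sinβ cosβ]
(For c' = 0 this reduces to FS = (γ'/γ_sat)·tanφ'/tanβ.)
γ' = 21.0 − 9.81 = 11.19 kN/m³
Numerator = 0.0 + 11.19·5.2·cos²19.5°·tan31.9° = 0.0 + 11.19·5.2·0.8886·0.6224 = 32.183 kPa
Denominator = 21.0·5.2·sin19.5°·cos19.5° = 21.0·5.2·0.3338·0.9426 = 34.361 kPa
FS = 32.183 / 34.361 = 0.937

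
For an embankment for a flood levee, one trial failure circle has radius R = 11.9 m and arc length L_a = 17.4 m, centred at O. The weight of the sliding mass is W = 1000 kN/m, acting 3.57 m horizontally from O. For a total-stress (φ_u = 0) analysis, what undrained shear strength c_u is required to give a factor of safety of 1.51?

c_u = 26.0 kPa

FS = c_u·L_a·R / (W·d), so c_u = FS·W·d / (L_a·R).
c_u = 1.51·1000·3.57 / (17.40·11.9) = 5390.7 / 207.06 = 26.03 kPa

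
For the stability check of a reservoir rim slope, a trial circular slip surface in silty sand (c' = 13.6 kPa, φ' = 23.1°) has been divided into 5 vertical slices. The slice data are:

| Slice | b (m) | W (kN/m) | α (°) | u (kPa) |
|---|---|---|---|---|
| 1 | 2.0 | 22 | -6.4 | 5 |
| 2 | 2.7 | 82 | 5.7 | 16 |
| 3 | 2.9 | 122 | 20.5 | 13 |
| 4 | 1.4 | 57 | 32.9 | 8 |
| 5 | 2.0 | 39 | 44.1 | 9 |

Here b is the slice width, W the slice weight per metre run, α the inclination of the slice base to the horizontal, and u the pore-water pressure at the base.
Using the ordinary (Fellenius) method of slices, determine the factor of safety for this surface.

Ordinary method of slices: FS = Σ[c'·Δl_i + (W_i cosα_i − u_i·Δl_i)·tanφ'] / Σ W_i sinα_i, with Δl_i = b_i / cosα_i.
Slice 1: Δl = 2.0/cos(-6.4°) = 2.013 m; N'_1 = 22·cos(-6.4°) − 5·2.013 = 11.8; c'Δl = 27.37; W sinα = -2.5
Slice 2: Δl = 2.7/cos5.7° = 2.713 m; N'_2 = 82·cos5.7° − 16·2.713 = 38.2; c'Δl = 36.90; W sinα = 8.1
Slice 3: Δl = 2.9/cos20.5° = 3.096 m; N'_3 = 122·cos20.5° − 13·3.096 = 74.0; c'Δl = 42.11; W sinα = 42.7
Slice 4: Δl = 1.4/cos32.9° = 1.667 m; N'_4 = 57·cos32.9° − 8·1.667 = 34.5; c'Δl = 22.68; W sinα = 31.0
Slice 5: Δl = 2.0/cos44.1° = 2.785 m; N'_5 = 39·cos44.1° − 9·2.785 = 2.9; c'Δl = 37.88; W sinα = 27.1
Σc'Δl = 166.9 kN/m; ΣN' = 161.5 kN/m; ΣW sinα = 106.5 kN/m
Resisting = 166.9 + 161.5·tan23.1° = 166.9 + 68.9 = 235.8 kN/m
FS = 235.8 / 106.5 = 2.214

FS = 2.21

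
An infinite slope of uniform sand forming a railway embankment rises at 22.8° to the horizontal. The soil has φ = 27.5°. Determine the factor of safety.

For a dry cohesionless infinite slope the factor of safety is FS = tanφ / tanβ.
FS = tan27.5° / tan22.8° = 0.5206 / 0.4204 = 1.238

FS = 1.24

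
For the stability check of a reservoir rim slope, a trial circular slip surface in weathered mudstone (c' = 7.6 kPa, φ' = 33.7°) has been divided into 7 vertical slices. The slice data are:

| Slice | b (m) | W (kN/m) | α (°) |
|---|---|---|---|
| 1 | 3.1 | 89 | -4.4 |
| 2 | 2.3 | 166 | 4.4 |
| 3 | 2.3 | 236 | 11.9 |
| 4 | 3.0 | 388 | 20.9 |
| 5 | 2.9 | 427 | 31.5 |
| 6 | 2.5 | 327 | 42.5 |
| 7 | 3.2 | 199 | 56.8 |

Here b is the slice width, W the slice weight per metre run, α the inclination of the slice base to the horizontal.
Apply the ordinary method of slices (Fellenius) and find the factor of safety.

FS = 1.52

Ordinary method of slices: FS = Σ[c'·Δl_i + (W_i cosα_i)·tanφ'] / Σ W_i sinα_i, with Δl_i = b_i / cosα_i.
Slice 1: Δl = 3.1/cos(-4.4°) = 3.109 m; N'_1 = 89·cos(-4.4°) = 88.7; c'Δl = 23.63; W sinα = -6.8
Slice 2: Δl = 2.3/cos4.4° = 2.307 m; N'_2 = 166·cos4.4° = 165.5; c'Δl = 17.53; W sinα = 12.7
Slice 3: Δl = 2.3/cos11.9° = 2.351 m; N'_3 = 236·cos11.9° = 230.9; c'Δl = 17.86; W sinα = 48.7
Slice 4: Δl = 3.0/cos20.9° = 3.211 m; N'_4 = 388·cos20.9° = 362.5; c'Δl = 24.41; W sinα = 138.4
Slice 5: Δl = 2.9/cos31.5° = 3.401 m; N'_5 = 427·cos31.5° = 364.1; c'Δl = 25.85; W sinα = 223.1
Slice 6: Δl = 2.5/cos42.5° = 3.391 m; N'_6 = 327·cos42.5° = 241.1; c'Δl = 25.77; W sinα = 220.9
Slice 7: Δl = 3.2/cos56.8° = 5.844 m; N'_7 = 199·cos56.8° = 109.0; c'Δl = 44.41; W sinα = 166.5
Σc'Δl = 179.5 kN/m; ΣN' = 1561.8 kN/m; ΣW sinα = 803.5 kN/m
Resisting = 179.5 + 1561.8·tan33.7° = 179.5 + 1041.6 = 1221.0 kN/m
FS = 1221.0 / 803.5 = 1.520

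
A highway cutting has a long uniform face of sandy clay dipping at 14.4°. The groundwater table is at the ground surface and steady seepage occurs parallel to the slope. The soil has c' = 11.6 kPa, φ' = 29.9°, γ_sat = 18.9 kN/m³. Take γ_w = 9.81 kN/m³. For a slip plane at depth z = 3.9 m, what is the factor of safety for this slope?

FS = 1.73

With seepage parallel to the slope and the water table at the surface, the effective normal stress on the slip plane uses the buoyant unit weight γ' = γ_sat − γ_w while the driving shear stress uses γ_sat:
FS = [c' + γ' z cos²β tanφ'] / [γ_sat z sinβ cosβ]
γ' = 18.9 − 9.81 = 9.09 kN/m³
Numerator = 11.6 + 9.09·3.9·cos²14.4°·tan29.9° = 11.6 + 9.09·3.9·0.9382·0.5750 = 30.724 kPa
Denominator = 18.9·3.9·sin14.4°·cos14.4° = 18.9·3.9·0.2487·0.9686 = 17.755 kPa
FS = 30.724 / 17.755 = 1.730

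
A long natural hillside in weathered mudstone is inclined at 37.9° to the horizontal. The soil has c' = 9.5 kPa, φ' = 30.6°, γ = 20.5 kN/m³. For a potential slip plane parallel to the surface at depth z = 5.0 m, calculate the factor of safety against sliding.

FS = 0.95

For an infinite slope with a slip plane parallel to the surface (no pore pressure): FS = [c' + γz cos²β tanφ'] / [γz sinβ cosβ].
γz = 20.5·5.0 = 102.50 kN/m²
Numerator = 9.5 + 102.50·cos²37.9°·tan30.6° = 9.5 + 102.50·0.6227·0.5914 = 47.244 kPa
Denominator = 102.50·sin37.9°·cos37.9° = 102.50·0.6143·0.7891 = 49.684 kPa
FS = 47.244 / 49.684 = 0.951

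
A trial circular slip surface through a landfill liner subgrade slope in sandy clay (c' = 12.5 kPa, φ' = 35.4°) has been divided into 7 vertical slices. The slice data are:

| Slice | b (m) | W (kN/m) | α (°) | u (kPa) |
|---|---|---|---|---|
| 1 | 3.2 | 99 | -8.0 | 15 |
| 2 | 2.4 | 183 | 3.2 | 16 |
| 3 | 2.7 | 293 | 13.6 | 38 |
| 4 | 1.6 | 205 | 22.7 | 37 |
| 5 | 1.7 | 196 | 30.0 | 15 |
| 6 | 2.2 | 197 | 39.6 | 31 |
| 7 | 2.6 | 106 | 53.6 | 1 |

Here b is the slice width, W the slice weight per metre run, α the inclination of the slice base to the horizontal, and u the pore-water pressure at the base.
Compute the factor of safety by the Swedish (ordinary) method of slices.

Ordinary method of slices: FS = Σ[c'·Δl_i + (W_i cosα_i − u_i·Δl_i)·tanφ'] / Σ W_i sinα_i, with Δl_i = b_i / cosα_i.
Slice 1: Δl = 3.2/cos(-8.0°) = 3.231 m; N'_1 = 99·cos(-8.0°) − 15·3.231 = 49.6; c'Δl = 40.39; W sinα = -13.8
Slice 2: Δl = 2.4/cos3.2° = 2.404 m; N'_2 = 183·cos3.2° − 16·2.404 = 144.3; c'Δl = 30.05; W sinα = 10.2
Slice 3: Δl = 2.7/cos13.6° = 2.778 m; N'_3 = 293·cos13.6° − 38·2.778 = 179.2; c'Δl = 34.72; W sinα = 68.9
Slice 4: Δl = 1.6/cos22.7° = 1.734 m; N'_4 = 205·cos22.7° − 37·1.734 = 124.9; c'Δl = 21.68; W sinα = 79.1
Slice 5: Δl = 1.7/cos30.0° = 1.963 m; N'_5 = 196·cos30.0° − 15·1.963 = 140.3; c'Δl = 24.54; W sinα = 98.0
Slice 6: Δl = 2.2/cos39.6° = 2.855 m; N'_6 = 197·cos39.6° − 31·2.855 = 63.3; c'Δl = 35.69; W sinα = 125.6
Slice 7: Δl = 2.6/cos53.6° = 4.381 m; N'_7 = 106·cos53.6° − 1·4.381 = 58.5; c'Δl = 54.77; W sinα = 85.3
Σc'Δl = 241.8 kN/m; ΣN' = 760.1 kN/m; ΣW sinα = 453.3 kN/m
Resisting = 241.8 + 760.1·tan35.4° = 241.8 + 540.2 = 782.0 kN/m
FS = 782.0 / 453.3 = 1.725

FS = 1.73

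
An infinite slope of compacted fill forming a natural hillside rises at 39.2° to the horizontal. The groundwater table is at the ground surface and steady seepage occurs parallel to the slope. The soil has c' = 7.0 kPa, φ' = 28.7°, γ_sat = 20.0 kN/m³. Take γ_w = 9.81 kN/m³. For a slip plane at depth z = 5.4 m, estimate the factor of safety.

FS = 0.47

With seepage parallel to the slope and the water table at the surface, the effective normal stress on the slip plane uses the buoyant unit weight γ' = γ_sat − γ_w while the driving shear stress uses γ_sat:
FS = [c' + γ' z cos²β tanφ'] / [γ_sat z sinβ cosβ]
γ' = 20.0 − 9.81 = 10.19 kN/m³
Numerator = 7.0 + 10.19·5.4·cos²39.2°·tan28.7° = 7.0 + 10.19·5.4·0.6005·0.5475 = 25.092 kPa
Denominator = 20.0·5.4·sin39.2°·cos39.2° = 20.0·5.4·0.6320·0.7749 = 52.897 kPa
FS = 25.092 / 52.897 = 0.474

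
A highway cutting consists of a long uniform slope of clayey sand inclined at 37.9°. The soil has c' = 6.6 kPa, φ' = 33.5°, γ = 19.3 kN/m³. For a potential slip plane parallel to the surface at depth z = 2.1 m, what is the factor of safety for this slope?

For an infinite slope with a slip plane parallel to the surface (no pore pressure): FS = [c' + γz cos²β tanφ'] / [γz sinβ cosβ].
γz = 19.3·2.1 = 40.53 kN/m²
Numerator = 6.6 + 40.53·cos²37.9°·tan33.5° = 6.6 + 40.53·0.6227·0.6619 = 23.303 kPa
Denominator = 40.53·sin37.9°·cos37.9° = 40.53·0.6143·0.7891 = 19.646 kPa
FS = 23.303 / 19.646 = 1.186

FS = 1.19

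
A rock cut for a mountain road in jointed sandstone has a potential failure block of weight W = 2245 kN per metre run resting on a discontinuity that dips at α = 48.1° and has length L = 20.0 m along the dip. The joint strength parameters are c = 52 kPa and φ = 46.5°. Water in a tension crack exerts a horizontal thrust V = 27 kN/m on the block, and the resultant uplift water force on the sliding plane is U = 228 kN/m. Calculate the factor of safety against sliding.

FS = 1.40

Resolving the block weight along and normal to the plane and applying the Mohr–Coulomb strength on the joint:
N' = W cosα − U − V sinα = 2245·cos48.1° − 228 − 27·sin48.1° = 1251.2 kN/m
Driving force T = W sinα + V cosα = 2245·sin48.1° + 27·cos48.1° = 1689.0 kN/m
Resisting force R = c·L + N'·tanφ = 52·20.0 + 1251.2·tan46.5° = 1040.0 + 1318.5 = 2358.5 kN/m
FS = R / T = 2358.5 / 1689.0 = 1.396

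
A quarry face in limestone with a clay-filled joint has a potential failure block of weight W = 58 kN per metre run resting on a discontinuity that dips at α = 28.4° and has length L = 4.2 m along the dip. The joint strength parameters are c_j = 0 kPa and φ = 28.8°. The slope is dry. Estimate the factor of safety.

FS = 1.02

Resolving the block weight along and normal to the plane and applying the Mohr–Coulomb strength on the joint:
N' = W cosα = 58·cos28.4° = 51.0 kN/m
Driving force T = W sinα = 58·sin28.4° = 27.6 kN/m
Resisting force R = c_j·L + N'·tanφ = 0·4.2 + 51.0·tan28.8° = 0.0 + 28.0 = 28.0 kN/m
FS = R / T = 28.0 / 27.6 = 1.017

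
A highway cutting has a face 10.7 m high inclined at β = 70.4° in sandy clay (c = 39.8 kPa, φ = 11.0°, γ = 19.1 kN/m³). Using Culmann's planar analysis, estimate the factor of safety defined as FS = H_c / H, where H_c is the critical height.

H_c = (4c/γ) · sinβ cosφ / [1 − cos(β − φ)]
    = (4·39.8/19.1) · sin70.4°·cos11.0° / [1 − cos59.4°]
    = 8.335 · 0.9247 / 0.4910 = 15.70 m
FS = H_c / H = 15.70 / 10.7 = 1.467

FS = 1.47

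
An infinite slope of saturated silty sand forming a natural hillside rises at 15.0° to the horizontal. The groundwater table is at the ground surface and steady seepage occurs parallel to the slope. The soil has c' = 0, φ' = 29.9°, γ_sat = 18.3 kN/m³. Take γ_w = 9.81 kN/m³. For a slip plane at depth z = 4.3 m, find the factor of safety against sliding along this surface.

FS = 1.00

With seepage parallel to the slope and the water table at the surface, the effective normal stress on the slip plane uses the buoyant unit weight γ' = γ_sat − γ_w while the driving shear stress uses γ_sat:
FS = [c' + γ' z cos²β tanφ'] / [γ_sat z sinβ cosβ]
(For c' = 0 this reduces to FS = (γ'/γ_sat)·tanφ'/tanβ.)
γ' = 18.3 − 9.81 = 8.49 kN/m³
Numerator = 0.0 + 8.49·4.3·cos²15.0°·tan29.9° = 0.0 + 8.49·4.3·0.9330·0.5750 = 19.586 kPa
Denominator = 18.3·4.3·sin15.0°·cos15.0° = 18.3·4.3·0.2588·0.9659 = 19.672 kPa
FS = 19.586 / 19.672 = 0.996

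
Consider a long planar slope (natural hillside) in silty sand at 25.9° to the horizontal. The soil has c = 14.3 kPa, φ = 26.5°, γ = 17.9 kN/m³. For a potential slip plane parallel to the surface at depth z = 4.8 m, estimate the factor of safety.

FS = 1.45

For an infinite slope with a slip plane parallel to the surface (no pore pressure): FS = [c + γz cos²β tanφ] / [γz sinβ cosβ].
γz = 17.9·4.8 = 85.92 kN/m²
Numerator = 14.3 + 85.92·cos²25.9°·tan26.5° = 14.3 + 85.92·0.8092·0.4986 = 48.965 kPa
Denominator = 85.92·sin25.9°·cos25.9° = 85.92·0.4368·0.8996 = 33.760 kPa
FS = 48.965 / 33.760 = 1.450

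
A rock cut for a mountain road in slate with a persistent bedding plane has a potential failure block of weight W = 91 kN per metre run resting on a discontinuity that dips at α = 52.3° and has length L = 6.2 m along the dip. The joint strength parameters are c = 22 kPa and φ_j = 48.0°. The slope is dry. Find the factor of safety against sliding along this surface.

FS = 2.75

Resolving the block weight along and normal to the plane and applying the Mohr–Coulomb strength on the joint:
N' = W cosα = 91·cos52.3° = 55.6 kN/m
Driving force T = W sinα = 91·sin52.3° = 72.0 kN/m
Resisting force R = c·L + N'·tanφ_j = 22·6.2 + 55.6·tan48.0° = 136.4 + 61.8 = 198.2 kN/m
FS = R / T = 198.2 / 72.0 = 2.753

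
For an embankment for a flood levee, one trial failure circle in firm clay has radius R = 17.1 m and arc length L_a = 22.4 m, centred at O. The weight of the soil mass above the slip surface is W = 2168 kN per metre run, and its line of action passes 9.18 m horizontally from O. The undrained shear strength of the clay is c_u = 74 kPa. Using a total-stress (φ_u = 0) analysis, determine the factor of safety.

FS = 1.42

Taking moments about the centre O, the resisting moment is provided by the undrained shear strength acting along the arc:
M_R = c_u·L_a·R = 74·22.40·17.1 = 28345.0 kN·m/m
M_D = W·d = 2168·9.18 = 19902.2 kN·m/m
FS = M_R / M_D = 28345.0 / 19902.2 = 1.424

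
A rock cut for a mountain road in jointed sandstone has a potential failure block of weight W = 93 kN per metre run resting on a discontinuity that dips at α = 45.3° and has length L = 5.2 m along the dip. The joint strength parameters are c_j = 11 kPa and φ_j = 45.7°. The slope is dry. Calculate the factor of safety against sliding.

FS = 1.88

Resolving the block weight along and normal to the plane and applying the Mohr–Coulomb strength on the joint:
N' = W cosα = 93·cos45.3° = 65.4 kN/m
Driving force T = W sinα = 93·sin45.3° = 66.1 kN/m
Resisting force R = c_j·L + N'·tanφ_j = 11·5.2 + 65.4·tan45.7° = 57.2 + 67.0 = 124.2 kN/m
FS = R / T = 124.2 / 66.1 = 1.879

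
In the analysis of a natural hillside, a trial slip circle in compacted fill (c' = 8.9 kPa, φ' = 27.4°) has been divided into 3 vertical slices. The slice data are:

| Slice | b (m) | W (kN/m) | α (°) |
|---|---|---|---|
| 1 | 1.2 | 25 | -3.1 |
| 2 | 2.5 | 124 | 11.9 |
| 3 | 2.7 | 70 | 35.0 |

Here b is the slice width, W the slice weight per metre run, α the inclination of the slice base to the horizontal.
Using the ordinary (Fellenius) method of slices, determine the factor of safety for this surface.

Ordinary method of slices: FS = Σ[c'·Δl_i + (W_i cosα_i)·tanφ'] / Σ W_i sinα_i, with Δl_i = b_i / cosα_i.
Slice 1: Δl = 1.2/cos(-3.1°) = 1.202 m; N'_1 = 25·cos(-3.1°) = 25.0; c'Δl = 10.70; W sinα = -1.4
Slice 2: Δl = 2.5/cos11.9° = 2.555 m; N'_2 = 124·cos11.9° = 121.3; c'Δl = 22.74; W sinα = 25.6
Slice 3: Δl = 2.7/cos35.0° = 3.296 m; N'_3 = 70·cos35.0° = 57.3; c'Δl = 29.34; W sinα = 40.2
Σc'Δl = 62.8 kN/m; ΣN' = 203.6 kN/m; ΣW sinα = 64.4 kN/m
Resisting = 62.8 + 203.6·tan27.4° = 62.8 + 105.6 = 168.3 kN/m
FS = 168.3 / 64.4 = 2.615

FS = 2.62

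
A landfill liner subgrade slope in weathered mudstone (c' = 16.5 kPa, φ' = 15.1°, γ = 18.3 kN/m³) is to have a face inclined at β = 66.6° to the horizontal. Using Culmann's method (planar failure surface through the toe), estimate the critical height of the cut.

H_c = 8.47 m

Culmann's analysis gives the critical failure plane at α_cr = (β + φ')/2 = (66.6 + 15.1)/2 = 40.8°, and the critical height
H_c = (4c'/γ) · sinβ cosφ' / [1 − cos(β − φ')]
    = (4·16.5/18.3) · sin66.6°·cos15.1° / [1 − cos(51.5°)]
    = 3.607 · 0.9178·0.9655 / [1 − 0.6225]
    = 3.607 · 0.8861 / 0.3775
    = 8.47 m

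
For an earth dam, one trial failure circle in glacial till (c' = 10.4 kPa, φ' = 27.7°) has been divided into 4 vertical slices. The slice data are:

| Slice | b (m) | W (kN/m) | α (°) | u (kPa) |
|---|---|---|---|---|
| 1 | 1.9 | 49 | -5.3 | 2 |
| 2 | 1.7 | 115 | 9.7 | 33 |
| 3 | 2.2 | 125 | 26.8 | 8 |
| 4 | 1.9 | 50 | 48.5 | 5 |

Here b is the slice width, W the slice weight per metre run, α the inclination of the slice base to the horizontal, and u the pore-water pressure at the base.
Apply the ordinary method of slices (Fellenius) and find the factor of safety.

Ordinary method of slices: FS = Σ[c'·Δl_i + (W_i cosα_i − u_i·Δl_i)·tanφ'] / Σ W_i sinα_i, with Δl_i = b_i / cosα_i.
Slice 1: Δl = 1.9/cos(-5.3°) = 1.908 m; N'_1 = 49·cos(-5.3°) − 2·1.908 = 45.0; c'Δl = 19.84; W sinα = -4.5
Slice 2: Δl = 1.7/cos9.7° = 1.725 m; N'_2 = 115·cos9.7° − 33·1.725 = 56.4; c'Δl = 17.94; W sinα = 19.4
Slice 3: Δl = 2.2/cos26.8° = 2.465 m; N'_3 = 125·cos26.8° − 8·2.465 = 91.9; c'Δl = 25.63; W sinα = 56.4
Slice 4: Δl = 1.9/cos48.5° = 2.867 m; N'_4 = 50·cos48.5° − 5·2.867 = 18.8; c'Δl = 29.82; W sinα = 37.4
Σc'Δl = 93.2 kN/m; ΣN' = 212.1 kN/m; ΣW sinα = 108.7 kN/m
Resisting = 93.2 + 212.1·tan27.7° = 93.2 + 111.3 = 204.6 kN/m
FS = 204.6 / 108.7 = 1.883

FS = 1.88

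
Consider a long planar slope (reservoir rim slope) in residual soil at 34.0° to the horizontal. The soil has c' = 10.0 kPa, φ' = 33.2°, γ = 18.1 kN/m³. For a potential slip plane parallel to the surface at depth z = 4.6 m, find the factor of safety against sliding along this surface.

FS = 1.23

For an infinite slope with a slip plane parallel to the surface (no pore pressure): FS = [c' + γz cos²β tanφ'] / [γz sinβ cosβ].
γz = 18.1·4.6 = 83.26 kN/m²
Numerator = 10.0 + 83.26·cos²34.0°·tan33.2° = 10.0 + 83.26·0.6873·0.6544 = 47.447 kPa
Denominator = 83.26·sin34.0°·cos34.0° = 83.26·0.5592·0.8290 = 38.599 kPa
FS = 47.447 / 38.599 = 1.229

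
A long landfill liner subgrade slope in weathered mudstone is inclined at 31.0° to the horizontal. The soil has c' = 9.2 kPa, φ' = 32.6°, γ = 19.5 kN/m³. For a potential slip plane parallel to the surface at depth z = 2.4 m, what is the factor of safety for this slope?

FS = 1.51

For an infinite slope with a slip plane parallel to the surface (no pore pressure): FS = [c' + γz cos²β tanφ'] / [γz sinβ cosβ].
γz = 19.5·2.4 = 46.80 kN/m²
Numerator = 9.2 + 46.80·cos²31.0°·tan32.6° = 9.2 + 46.80·0.7347·0.6395 = 31.191 kPa
Denominator = 46.80·sin31.0°·cos31.0° = 46.80·0.5150·0.8572 = 20.661 kPa
FS = 31.191 / 20.661 = 1.510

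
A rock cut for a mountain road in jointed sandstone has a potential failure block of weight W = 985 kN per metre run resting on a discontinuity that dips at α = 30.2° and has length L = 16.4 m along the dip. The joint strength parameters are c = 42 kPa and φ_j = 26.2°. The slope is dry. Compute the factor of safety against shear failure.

FS = 2.24

Resolving the block weight along and normal to the plane and applying the Mohr–Coulomb strength on the joint:
N' = W cosα = 985·cos30.2° = 851.3 kN/m
Driving force T = W sinα = 985·sin30.2° = 495.5 kN/m
Resisting force R = c·L + N'·tanφ_j = 42·16.4 + 851.3·tan26.2° = 688.8 + 418.9 = 1107.7 kN/m
FS = R / T = 1107.7 / 495.5 = 2.236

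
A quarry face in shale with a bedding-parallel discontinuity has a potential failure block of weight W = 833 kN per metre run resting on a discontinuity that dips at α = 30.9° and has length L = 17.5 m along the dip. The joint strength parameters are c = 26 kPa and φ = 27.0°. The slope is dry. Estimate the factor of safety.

Resolving the block weight along and normal to the plane and applying the Mohr–Coulomb strength on the joint:
N' = W cosα = 833·cos30.9° = 714.8 kN/m
Driving force T = W sinα = 833·sin30.9° = 427.8 kN/m
Resisting force R = c·L + N'·tanφ = 26·17.5 + 714.8·tan27.0° = 455.0 + 364.2 = 819.2 kN/m
FS = R / T = 819.2 / 427.8 = 1.915

FS = 1.91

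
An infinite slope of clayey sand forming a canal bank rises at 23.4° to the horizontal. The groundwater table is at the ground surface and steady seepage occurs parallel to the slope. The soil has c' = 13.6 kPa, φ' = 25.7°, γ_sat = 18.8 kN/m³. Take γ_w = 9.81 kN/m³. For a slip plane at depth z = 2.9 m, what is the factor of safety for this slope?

FS = 1.22

With seepage parallel to the slope and the water table at the surface, the effective normal stress on the slip plane uses the buoyant unit weight γ' = γ_sat − γ_w while the driving shear stress uses γ_sat:
FS = [c' + γ' z cos²β tanφ'] / [γ_sat z sinβ cosβ]
γ' = 18.8 − 9.81 = 8.99 kN/m³
Numerator = 13.6 + 8.99·2.9·cos²23.4°·tan25.7° = 13.6 + 8.99·2.9·0.8423·0.4813 = 24.168 kPa
Denominator = 18.8·2.9·sin23.4°·cos23.4° = 18.8·2.9·0.3971·0.9178 = 19.872 kPa
FS = 24.168 / 19.872 = 1.216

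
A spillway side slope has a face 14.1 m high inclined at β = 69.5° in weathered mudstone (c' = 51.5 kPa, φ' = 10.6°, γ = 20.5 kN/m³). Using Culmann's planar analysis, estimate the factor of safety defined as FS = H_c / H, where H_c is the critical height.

H_c = (4c'/γ) · sinβ cosφ' / [1 − cos(β − φ')]
    = (4·51.5/20.5) · sin69.5°·cos10.6° / [1 − cos58.9°]
    = 10.049 · 0.9207 / 0.4835 = 19.14 m
FS = H_c / H = 19.14 / 14.1 = 1.357

FS = 1.36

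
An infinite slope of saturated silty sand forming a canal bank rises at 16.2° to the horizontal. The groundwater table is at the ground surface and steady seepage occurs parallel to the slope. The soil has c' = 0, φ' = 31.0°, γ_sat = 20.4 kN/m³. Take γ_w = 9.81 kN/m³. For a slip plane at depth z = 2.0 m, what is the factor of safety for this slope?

With seepage parallel to the slope and the water table at the surface, the effective normal stress on the slip plane uses the buoyant unit weight γ' = γ_sat − γ_w while the driving shear stress uses γ_sat:
FS = [c' + γ' z cos²β tanφ'] / [γ_sat z sinβ cosβ]
(For c' = 0 this reduces to FS = (γ'/γ_sat)·tanφ'/tanβ.)
γ' = 20.4 − 9.81 = 10.59 kN/m³
Numerator = 0.0 + 10.59·2.0·cos²16.2°·tan31.0° = 0.0 + 10.59·2.0·0.9222·0.6009 = 11.736 kPa
Denominator = 20.4·2.0·sin16.2°·cos16.2° = 20.4·2.0·0.2790·0.9603 = 10.931 kPa
FS = 11.736 / 10.931 = 1.074

FS = 1.07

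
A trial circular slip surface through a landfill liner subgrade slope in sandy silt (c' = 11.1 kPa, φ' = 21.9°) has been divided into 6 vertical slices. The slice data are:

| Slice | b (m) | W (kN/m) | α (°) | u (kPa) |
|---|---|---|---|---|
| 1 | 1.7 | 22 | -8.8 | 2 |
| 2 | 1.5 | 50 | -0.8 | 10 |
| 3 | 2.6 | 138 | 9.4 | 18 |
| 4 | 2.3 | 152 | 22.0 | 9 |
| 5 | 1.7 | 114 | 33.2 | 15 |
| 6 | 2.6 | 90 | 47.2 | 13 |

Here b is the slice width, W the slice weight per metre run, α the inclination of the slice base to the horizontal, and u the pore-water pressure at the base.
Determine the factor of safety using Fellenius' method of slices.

FS = 1.44

Ordinary method of slices: FS = Σ[c'·Δl_i + (W_i cosα_i − u_i·Δl_i)·tanφ'] / Σ W_i sinα_i, with Δl_i = b_i / cosα_i.
Slice 1: Δl = 1.7/cos(-8.8°) = 1.720 m; N'_1 = 22·cos(-8.8°) − 2·1.720 = 18.3; c'Δl = 19.09; W sinα = -3.4
Slice 2: Δl = 1.5/cos(-0.8°) = 1.500 m; N'_2 = 50·cos(-0.8°) − 10·1.500 = 35.0; c'Δl = 16.65; W sinα = -0.7
Slice 3: Δl = 2.6/cos9.4° = 2.635 m; N'_3 = 138·cos9.4° − 18·2.635 = 88.7; c'Δl = 29.25; W sinα = 22.5
Slice 4: Δl = 2.3/cos22.0° = 2.481 m; N'_4 = 152·cos22.0° − 9·2.481 = 118.6; c'Δl = 27.53; W sinα = 56.9
Slice 5: Δl = 1.7/cos33.2° = 2.032 m; N'_5 = 114·cos33.2° − 15·2.032 = 64.9; c'Δl = 22.55; W sinα = 62.4
Slice 6: Δl = 2.6/cos47.2° = 3.827 m; N'_6 = 90·cos47.2° − 13·3.827 = 11.4; c'Δl = 42.48; W sinα = 66.0
Σc'Δl = 157.6 kN/m; ΣN' = 336.9 kN/m; ΣW sinα = 203.9 kN/m
Resisting = 157.6 + 336.9·tan21.9° = 157.6 + 135.4 = 293.0 kN/m
FS = 293.0 / 203.9 = 1.437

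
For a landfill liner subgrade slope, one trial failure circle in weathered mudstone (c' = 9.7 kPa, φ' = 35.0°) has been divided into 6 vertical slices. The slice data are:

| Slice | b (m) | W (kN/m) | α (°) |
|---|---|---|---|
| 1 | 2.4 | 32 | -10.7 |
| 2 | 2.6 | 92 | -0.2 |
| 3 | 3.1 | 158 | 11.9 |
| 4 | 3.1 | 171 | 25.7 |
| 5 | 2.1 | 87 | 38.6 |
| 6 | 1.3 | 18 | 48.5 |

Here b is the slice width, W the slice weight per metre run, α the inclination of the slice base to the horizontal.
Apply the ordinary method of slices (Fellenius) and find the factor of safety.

FS = 3.07

Ordinary method of slices: FS = Σ[c'·Δl_i + (W_i cosα_i)·tanφ'] / Σ W_i sinα_i, with Δl_i = b_i / cosα_i.
Slice 1: Δl = 2.4/cos(-10.7°) = 2.442 m; N'_1 = 32·cos(-10.7°) = 31.4; c'Δl = 23.69; W sinα = -5.9
Slice 2: Δl = 2.6/cos(-0.2°) = 2.600 m; N'_2 = 92·cos(-0.2°) = 92.0; c'Δl = 25.22; W sinα = -0.3
Slice 3: Δl = 3.1/cos11.9° = 3.168 m; N'_3 = 158·cos11.9° = 154.6; c'Δl = 30.73; W sinα = 32.6
Slice 4: Δl = 3.1/cos25.7° = 3.440 m; N'_4 = 171·cos25.7° = 154.1; c'Δl = 33.37; W sinα = 74.2
Slice 5: Δl = 2.1/cos38.6° = 2.687 m; N'_5 = 87·cos38.6° = 68.0; c'Δl = 26.06; W sinα = 54.3
Slice 6: Δl = 1.3/cos48.5° = 1.962 m; N'_6 = 18·cos48.5° = 11.9; c'Δl = 19.03; W sinα = 13.5
Σc'Δl = 158.1 kN/m; ΣN' = 512.1 kN/m; ΣW sinα = 168.2 kN/m
Resisting = 158.1 + 512.1·tan35.0° = 158.1 + 358.5 = 516.7 kN/m
FS = 516.7 / 168.2 = 3.071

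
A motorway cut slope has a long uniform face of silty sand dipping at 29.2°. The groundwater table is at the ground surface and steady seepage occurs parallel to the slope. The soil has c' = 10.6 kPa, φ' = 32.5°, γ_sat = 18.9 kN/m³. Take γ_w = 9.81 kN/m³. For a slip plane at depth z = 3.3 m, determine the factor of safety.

FS = 0.95

With seepage parallel to the slope and the water table at the surface, the effective normal stress on the slip plane uses the buoyant unit weight γ' = γ_sat − γ_w while the driving shear stress uses γ_sat:
FS = [c' + γ' z cos²β tanφ'] / [γ_sat z sinβ cosβ]
γ' = 18.9 − 9.81 = 9.09 kN/m³
Numerator = 10.6 + 9.09·3.3·cos²29.2°·tan32.5° = 10.6 + 9.09·3.3·0.7620·0.6371 = 25.162 kPa
Denominator = 18.9·3.3·sin29.2°·cos29.2° = 18.9·3.3·0.4879·0.8729 = 26.561 kPa
FS = 25.162 / 26.561 = 0.947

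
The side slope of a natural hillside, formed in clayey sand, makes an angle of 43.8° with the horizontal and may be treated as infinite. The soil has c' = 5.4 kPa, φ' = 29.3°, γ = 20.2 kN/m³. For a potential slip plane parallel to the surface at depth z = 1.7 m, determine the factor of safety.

FS = 0.90

For an infinite slope with a slip plane parallel to the surface (no pore pressure): FS = [c' + γz cos²β tanφ'] / [γz sinβ cosβ].
γz = 20.2·1.7 = 34.34 kN/m²
Numerator = 5.4 + 34.34·cos²43.8°·tan29.3° = 5.4 + 34.34·0.5209·0.5612 = 15.439 kPa
Denominator = 34.34·sin43.8°·cos43.8° = 34.34·0.6921·0.7218 = 17.155 kPa
FS = 15.439 / 17.155 = 0.900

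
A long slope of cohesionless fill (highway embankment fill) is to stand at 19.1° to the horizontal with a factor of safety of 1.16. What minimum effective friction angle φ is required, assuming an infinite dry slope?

φ = 21.9°

FS = tanφ/tanβ ⇒ tanφ = FS · tanβ = 1.16 · tan19.1° = 0.4017
φ = arctan(0.4017) = 21.88°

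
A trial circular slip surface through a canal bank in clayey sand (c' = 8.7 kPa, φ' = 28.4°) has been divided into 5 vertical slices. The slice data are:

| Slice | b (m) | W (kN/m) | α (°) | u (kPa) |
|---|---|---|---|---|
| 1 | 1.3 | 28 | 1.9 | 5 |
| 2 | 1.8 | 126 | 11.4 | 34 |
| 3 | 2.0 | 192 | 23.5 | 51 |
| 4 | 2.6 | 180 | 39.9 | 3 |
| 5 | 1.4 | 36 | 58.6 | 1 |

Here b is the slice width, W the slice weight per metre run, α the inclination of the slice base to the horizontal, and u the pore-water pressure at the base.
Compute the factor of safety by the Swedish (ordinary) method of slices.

FS = 1.03

Ordinary method of slices: FS = Σ[c'·Δl_i + (W_i cosα_i − u_i·Δl_i)·tanφ'] / Σ W_i sinα_i, with Δl_i = b_i / cosα_i.
Slice 1: Δl = 1.3/cos1.9° = 1.301 m; N'_1 = 28·cos1.9° − 5·1.301 = 21.5; c'Δl = 11.32; W sinα = 0.9
Slice 2: Δl = 1.8/cos11.4° = 1.836 m; N'_2 = 126·cos11.4° − 34·1.836 = 61.1; c'Δl = 15.98; W sinα = 24.9
Slice 3: Δl = 2.0/cos23.5° = 2.181 m; N'_3 = 192·cos23.5° − 51·2.181 = 64.9; c'Δl = 18.97; W sinα = 76.6
Slice 4: Δl = 2.6/cos39.9° = 3.389 m; N'_4 = 180·cos39.9° − 3·3.389 = 127.9; c'Δl = 29.49; W sinα = 115.5
Slice 5: Δl = 1.4/cos58.6° = 2.687 m; N'_5 = 36·cos58.6° − 1·2.687 = 16.1; c'Δl = 23.38; W sinα = 30.7
Σc'Δl = 99.1 kN/m; ΣN' = 291.4 kN/m; ΣW sinα = 248.6 kN/m
Resisting = 99.1 + 291.4·tan28.4° = 99.1 + 157.6 = 256.7 kN/m
FS = 256.7 / 248.6 = 1.033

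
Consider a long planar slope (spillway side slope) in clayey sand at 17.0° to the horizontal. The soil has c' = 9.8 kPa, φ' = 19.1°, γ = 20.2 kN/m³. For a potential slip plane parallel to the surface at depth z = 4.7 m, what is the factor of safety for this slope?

FS = 1.50

For an infinite slope with a slip plane parallel to the surface (no pore pressure): FS = [c' + γz cos²β tanφ'] / [γz sinβ cosβ].
γz = 20.2·4.7 = 94.94 kN/m²
Numerator = 9.8 + 94.94·cos²17.0°·tan19.1° = 9.8 + 94.94·0.9145·0.3463 = 39.866 kPa
Denominator = 94.94·sin17.0°·cos17.0° = 94.94·0.2924·0.9563 = 26.545 kPa
FS = 39.866 / 26.545 = 1.502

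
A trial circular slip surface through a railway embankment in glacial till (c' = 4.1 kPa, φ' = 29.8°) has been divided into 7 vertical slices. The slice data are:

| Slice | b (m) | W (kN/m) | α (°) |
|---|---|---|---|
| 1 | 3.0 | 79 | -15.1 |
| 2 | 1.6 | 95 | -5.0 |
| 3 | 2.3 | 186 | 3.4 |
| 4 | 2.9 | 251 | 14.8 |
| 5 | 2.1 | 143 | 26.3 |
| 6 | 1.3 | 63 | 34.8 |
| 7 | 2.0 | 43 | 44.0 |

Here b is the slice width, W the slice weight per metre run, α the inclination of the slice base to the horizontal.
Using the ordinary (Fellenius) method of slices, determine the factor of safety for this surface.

Ordinary method of slices: FS = Σ[c'·Δl_i + (W_i cosα_i)·tanφ'] / Σ W_i sinα_i, with Δl_i = b_i / cosα_i.
Slice 1: Δl = 3.0/cos(-15.1°) = 3.107 m; N'_1 = 79·cos(-15.1°) = 76.3; c'Δl = 12.74; W sinα = -20.6
Slice 2: Δl = 1.6/cos(-5.0°) = 1.606 m; N'_2 = 95·cos(-5.0°) = 94.6; c'Δl = 6.59; W sinα = -8.3
Slice 3: Δl = 2.3/cos3.4° = 2.304 m; N'_3 = 186·cos3.4° = 185.7; c'Δl = 9.45; W sinα = 11.0
Slice 4: Δl = 2.9/cos14.8° = 3.000 m; N'_4 = 251·cos14.8° = 242.7; c'Δl = 12.30; W sinα = 64.1
Slice 5: Δl = 2.1/cos26.3° = 2.342 m; N'_5 = 143·cos26.3° = 128.2; c'Δl = 9.60; W sinα = 63.4
Slice 6: Δl = 1.3/cos34.8° = 1.583 m; N'_6 = 63·cos34.8° = 51.7; c'Δl = 6.49; W sinα = 36.0
Slice 7: Δl = 2.0/cos44.0° = 2.780 m; N'_7 = 43·cos44.0° = 30.9; c'Δl = 11.40; W sinα = 29.9
Σc'Δl = 68.6 kN/m; ΣN' = 810.1 kN/m; ΣW sinα = 175.5 kN/m
Resisting = 68.6 + 810.1·tan29.8° = 68.6 + 464.0 = 532.5 kN/m
FS = 532.5 / 175.5 = 3.035

FS = 3.03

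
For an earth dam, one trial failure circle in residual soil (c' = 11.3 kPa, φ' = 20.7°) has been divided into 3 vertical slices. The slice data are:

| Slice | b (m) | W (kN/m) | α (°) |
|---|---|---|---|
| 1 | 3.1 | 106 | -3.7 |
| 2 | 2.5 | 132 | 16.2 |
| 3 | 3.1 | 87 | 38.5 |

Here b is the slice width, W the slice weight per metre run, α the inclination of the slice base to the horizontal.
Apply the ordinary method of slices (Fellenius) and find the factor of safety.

Ordinary method of slices: FS = Σ[c'·Δl_i + (W_i cosα_i)·tanφ'] / Σ W_i sinα_i, with Δl_i = b_i / cosα_i.
Slice 1: Δl = 3.1/cos(-3.7°) = 3.106 m; N'_1 = 106·cos(-3.7°) = 105.8; c'Δl = 35.10; W sinα = -6.8
Slice 2: Δl = 2.5/cos16.2° = 2.603 m; N'_2 = 132·cos16.2° = 126.8; c'Δl = 29.42; W sinα = 36.8
Slice 3: Δl = 3.1/cos38.5° = 3.961 m; N'_3 = 87·cos38.5° = 68.1; c'Δl = 44.76; W sinα = 54.2
Σc'Δl = 109.3 kN/m; ΣN' = 300.6 kN/m; ΣW sinα = 84.1 kN/m
Resisting = 109.3 + 300.6·tan20.7° = 109.3 + 113.6 = 222.9 kN/m
FS = 222.9 / 84.1 = 2.649

FS = 2.65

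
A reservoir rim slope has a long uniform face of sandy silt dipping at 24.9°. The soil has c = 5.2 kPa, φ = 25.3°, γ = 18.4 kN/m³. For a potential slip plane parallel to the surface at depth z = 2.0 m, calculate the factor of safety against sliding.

For an infinite slope with a slip plane parallel to the surface (no pore pressure): FS = [c + γz cos²β tanφ] / [γz sinβ cosβ].
γz = 18.4·2.0 = 36.80 kN/m²
Numerator = 5.2 + 36.80·cos²24.9°·tan25.3° = 5.2 + 36.80·0.8227·0.4727 = 19.512 kPa
Denominator = 36.80·sin24.9°·cos24.9° = 36.80·0.4210·0.9070 = 14.054 kPa
FS = 19.512 / 14.054 = 1.388

FS = 1.39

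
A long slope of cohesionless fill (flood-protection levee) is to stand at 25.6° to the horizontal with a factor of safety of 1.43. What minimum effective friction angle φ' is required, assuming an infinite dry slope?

FS = tanφ'/tanβ ⇒ tanφ' = FS · tanβ = 1.43 · tan25.6° = 0.6851
φ' = arctan(0.6851) = 34.42°

φ' = 34.4°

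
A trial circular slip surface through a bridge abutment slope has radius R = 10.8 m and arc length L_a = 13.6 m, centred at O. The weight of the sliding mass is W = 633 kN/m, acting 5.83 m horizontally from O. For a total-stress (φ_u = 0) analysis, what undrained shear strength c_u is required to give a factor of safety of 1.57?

c_u = 39.4 kPa

FS = c_u·L_a·R / (W·d), so c_u = FS·W·d / (L_a·R).
c_u = 1.57·633·5.83 / (13.60·10.8) = 5793.9 / 146.88 = 39.45 kPa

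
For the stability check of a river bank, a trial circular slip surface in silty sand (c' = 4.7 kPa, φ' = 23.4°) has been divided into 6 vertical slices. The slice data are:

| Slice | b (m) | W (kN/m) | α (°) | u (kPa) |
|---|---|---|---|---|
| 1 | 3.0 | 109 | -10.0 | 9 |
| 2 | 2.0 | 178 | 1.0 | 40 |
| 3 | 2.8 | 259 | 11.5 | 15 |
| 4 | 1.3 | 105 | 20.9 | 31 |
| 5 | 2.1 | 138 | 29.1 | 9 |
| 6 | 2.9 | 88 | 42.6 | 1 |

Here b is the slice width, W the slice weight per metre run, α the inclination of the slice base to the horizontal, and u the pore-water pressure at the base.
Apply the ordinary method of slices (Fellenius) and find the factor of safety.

FS = 1.67

Ordinary method of slices: FS = Σ[c'·Δl_i + (W_i cosα_i − u_i·Δl_i)·tanφ'] / Σ W_i sinα_i, with Δl_i = b_i / cosα_i.
Slice 1: Δl = 3.0/cos(-10.0°) = 3.046 m; N'_1 = 109·cos(-10.0°) − 9·3.046 = 79.9; c'Δl = 14.32; W sinα = -18.9
Slice 2: Δl = 2.0/cos1.0° = 2.000 m; N'_2 = 178·cos1.0° − 40·2.000 = 98.0; c'Δl = 9.40; W sinα = 3.1
Slice 3: Δl = 2.8/cos11.5° = 2.857 m; N'_3 = 259·cos11.5° − 15·2.857 = 210.9; c'Δl = 13.43; W sinα = 51.6
Slice 4: Δl = 1.3/cos20.9° = 1.392 m; N'_4 = 105·cos20.9° − 31·1.392 = 55.0; c'Δl = 6.54; W sinα = 37.5
Slice 5: Δl = 2.1/cos29.1° = 2.403 m; N'_5 = 138·cos29.1° − 9·2.403 = 99.0; c'Δl = 11.30; W sinα = 67.1
Slice 6: Δl = 2.9/cos42.6° = 3.940 m; N'_6 = 88·cos42.6° − 1·3.940 = 60.8; c'Δl = 18.52; W sinα = 59.6
Σc'Δl = 73.5 kN/m; ΣN' = 603.6 kN/m; ΣW sinα = 200.0 kN/m
Resisting = 73.5 + 603.6·tan23.4° = 73.5 + 261.2 = 334.7 kN/m
FS = 334.7 / 200.0 = 1.674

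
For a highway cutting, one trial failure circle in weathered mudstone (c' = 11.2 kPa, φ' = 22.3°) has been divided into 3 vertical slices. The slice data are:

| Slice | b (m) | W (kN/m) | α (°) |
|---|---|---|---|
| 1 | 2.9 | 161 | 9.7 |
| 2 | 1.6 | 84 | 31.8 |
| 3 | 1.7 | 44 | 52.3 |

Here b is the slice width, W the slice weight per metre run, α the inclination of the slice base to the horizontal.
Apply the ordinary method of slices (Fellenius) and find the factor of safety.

FS = 1.79

Ordinary method of slices: FS = Σ[c'·Δl_i + (W_i cosα_i)·tanφ'] / Σ W_i sinα_i, with Δl_i = b_i / cosα_i.
Slice 1: Δl = 2.9/cos9.7° = 2.942 m; N'_1 = 161·cos9.7° = 158.7; c'Δl = 32.95; W sinα = 27.1
Slice 2: Δl = 1.6/cos31.8° = 1.883 m; N'_2 = 84·cos31.8° = 71.4; c'Δl = 21.09; W sinα = 44.3
Slice 3: Δl = 1.7/cos52.3° = 2.780 m; N'_3 = 44·cos52.3° = 26.9; c'Δl = 31.14; W sinα = 34.8
Σc'Δl = 85.2 kN/m; ΣN' = 257.0 kN/m; ΣW sinα = 106.2 kN/m
Resisting = 85.2 + 257.0·tan22.3° = 85.2 + 105.4 = 190.6 kN/m
FS = 190.6 / 106.2 = 1.794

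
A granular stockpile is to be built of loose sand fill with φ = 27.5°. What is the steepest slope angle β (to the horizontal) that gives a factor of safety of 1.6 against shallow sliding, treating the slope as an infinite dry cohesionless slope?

For an infinite dry cohesionless slope FS = tanφ/tanβ, so tanβ = tanφ / FS.
tanβ = tan27.5° / 1.6 = 0.5206 / 1.6 = 0.3254
β = arctan(0.3254) = 18.02°

β = 18.0°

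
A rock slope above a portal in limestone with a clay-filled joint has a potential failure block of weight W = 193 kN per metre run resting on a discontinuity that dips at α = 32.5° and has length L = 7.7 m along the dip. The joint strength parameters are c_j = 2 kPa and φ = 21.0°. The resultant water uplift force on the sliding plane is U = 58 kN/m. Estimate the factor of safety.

FS = 0.54

Resolving the block weight along and normal to the plane and applying the Mohr–Coulomb strength on the joint:
N' = W cosα − U = 193·cos32.5° − 58 = 104.8 kN/m
Driving force T = W sinα = 193·sin32.5° = 103.7 kN/m
Resisting force R = c_j·L + N'·tanφ = 2·7.7 + 104.8·tan21.0° = 15.4 + 40.2 = 55.6 kN/m
FS = R / T = 55.6 / 103.7 = 0.536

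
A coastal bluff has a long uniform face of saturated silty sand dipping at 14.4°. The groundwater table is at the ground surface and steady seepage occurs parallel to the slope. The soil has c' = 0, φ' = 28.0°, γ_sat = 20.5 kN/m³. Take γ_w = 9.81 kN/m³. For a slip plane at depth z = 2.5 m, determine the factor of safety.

With seepage parallel to the slope and the water table at the surface, the effective normal stress on the slip plane uses the buoyant unit weight γ' = γ_sat − γ_w while the driving shear stress uses γ_sat:
FS = [c' + γ' z cos²β tanφ'] / [γ_sat z sinβ cosβ]
(For c' = 0 this reduces to FS = (γ'/γ_sat)·tanφ'/tanβ.)
γ' = 20.5 − 9.81 = 10.69 kN/m³
Numerator = 0.0 + 10.69·2.5·cos²14.4°·tan28.0° = 0.0 + 10.69·2.5·0.9382·0.5317 = 13.331 kPa
Denominator = 20.5·2.5·sin14.4°·cos14.4° = 20.5·2.5·0.2487·0.9686 = 12.345 kPa
FS = 13.331 / 12.345 = 1.080

FS = 1.08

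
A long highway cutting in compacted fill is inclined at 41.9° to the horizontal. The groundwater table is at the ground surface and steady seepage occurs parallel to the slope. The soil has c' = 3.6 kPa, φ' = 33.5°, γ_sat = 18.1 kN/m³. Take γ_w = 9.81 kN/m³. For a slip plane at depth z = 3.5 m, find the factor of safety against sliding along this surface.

With seepage parallel to the slope and the water table at the surface, the effective normal stress on the slip plane uses the buoyant unit weight γ' = γ_sat − γ_w while the driving shear stress uses γ_sat:
FS = [c' + γ' z cos²β tanφ'] / [γ_sat z sinβ cosβ]
γ' = 18.1 − 9.81 = 8.29 kN/m³
Numerator = 3.6 + 8.29·3.5·cos²41.9°·tan33.5° = 3.6 + 8.29·3.5·0.5540·0.6619 = 14.239 kPa
Denominator = 18.1·3.5·sin41.9°·cos41.9° = 18.1·3.5·0.6678·0.7443 = 31.490 kPa
FS = 14.239 / 31.490 = 0.452

FS = 0.45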